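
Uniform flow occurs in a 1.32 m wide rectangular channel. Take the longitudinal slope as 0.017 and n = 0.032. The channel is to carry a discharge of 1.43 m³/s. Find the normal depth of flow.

y_n = 0.582 m

Manning's equation rearranged: A R^(2/3) = nQ / (1·√S) = 0.032 × 1.43 / (√0.017) = 0.351.
Trying y = 0.41 m: A R^(2/3) = 0.2164 — low.
Trying y = 0.721 m: A R^(2/3) = 0.4678 — high.
Trying y = 0.582 m: A R^(2/3) = 0.3513 — matches.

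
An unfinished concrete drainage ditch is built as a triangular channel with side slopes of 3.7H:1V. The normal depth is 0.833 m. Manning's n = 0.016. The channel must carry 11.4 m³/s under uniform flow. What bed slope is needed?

S = 0.017

For a triangular section with side slope z = 3.7: A = zy² = 3.7×0.833² = 2.567 m²; P = 2y√(1+z²) = 2×0.833×3.833 = 6.385 m.
Hydraulic radius R = A/P = 2.567/6.385 = 0.4021 m.
From Manning's equation, S = [nQ / (1 A R^(2/3))]² = [0.016 × 11.4 / (1 × 2.567 × 0.4021^(2/3))]² = 0.017.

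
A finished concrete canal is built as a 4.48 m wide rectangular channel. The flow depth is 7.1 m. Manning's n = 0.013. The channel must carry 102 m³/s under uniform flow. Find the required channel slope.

Flow area A = b·y = 4.48 × 7.1 = 31.81 m². Wetted perimeter P = b + 2y = 4.48 + 2×7.1 = 18.68 m.
Hydraulic radius R = A/P = 31.81/18.68 = 1.703 m.
From Manning's equation, S = [nQ / (1 A R^(2/3))]² = [0.013 × 102 / (1 × 31.81 × 1.703^(2/3))]² = 0.000855.

S = 0.000855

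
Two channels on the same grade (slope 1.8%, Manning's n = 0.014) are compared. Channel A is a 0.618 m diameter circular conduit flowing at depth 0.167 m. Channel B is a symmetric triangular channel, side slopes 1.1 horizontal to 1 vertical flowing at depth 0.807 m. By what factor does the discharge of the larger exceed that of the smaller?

Channel A: For a circular section of diameter D = 0.618 m at depth y = 0.167 m, the central angle is θ = 2 arccos(1 − 2y/D) = 2.187 rad. Then A = (D²/8)(θ − sin θ) = 0.06542 m² and P = Dθ/2 = 0.6757 m. Hydraulic radius R = A/P = 0.06542/0.6757 = 0.09682 m. Q_A = (1/0.014)·0.06542·0.09682^(2/3)·√0.018 = 0.1322 m³/s.
Channel B: For a triangular section with side slope z = 1.1: A = zy² = 1.1×0.807² = 0.7164 m²; P = 2y√(1+z²) = 2×0.807×1.487 = 2.399 m. Hydraulic radius R = A/P = 0.7164/2.399 = 0.2986 m. Q_B = (1/0.014)·0.7164·0.2986^(2/3)·√0.018 = 3.067 m³/s.
The larger discharge is 3.067 m³/s and the smaller is 0.1322 m³/s; the ratio is 23.2.

23.2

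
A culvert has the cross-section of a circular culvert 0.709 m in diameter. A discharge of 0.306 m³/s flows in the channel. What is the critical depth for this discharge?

y_c = 0.343 m

At critical depth, Q² T / (g A³) = 1, i.e. A³/T = Q²/g = 0.306²/9.81 = 0.009545.
At y = 0.303 m: A³/T = 0.005951 — low.
At y = 0.343 m: A³/T = 0.009565 — matches.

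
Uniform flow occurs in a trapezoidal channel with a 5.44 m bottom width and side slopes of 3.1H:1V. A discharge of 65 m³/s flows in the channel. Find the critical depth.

At critical depth, Q² T / (g A³) = 1, i.e. A³/T = Q²/g = 65²/9.81 = 430.7.
Try y = 2.03 m: A³/T = 749.6 — over.
Try y = 1.52 m: A³/T = 247.2 — short.
Try y = 1.76 m: A³/T = 431.3 — matches.

y_c = 1.76 m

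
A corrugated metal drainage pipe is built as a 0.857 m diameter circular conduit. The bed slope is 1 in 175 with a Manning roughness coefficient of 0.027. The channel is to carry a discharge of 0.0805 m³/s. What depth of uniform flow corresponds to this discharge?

y_n = 0.216 m

Manning's equation rearranged: A R^(2/3) = nQ / (1·√S) = 0.027 × 0.0805 / (√0.005714) = 0.02875.
Try y = 0.176 m: A R^(2/3) = 0.01908 — low.
Try y = 0.255 m: A R^(2/3) = 0.03981 — high.
Try y = 0.216 m: A R^(2/3) = 0.02875 — matches.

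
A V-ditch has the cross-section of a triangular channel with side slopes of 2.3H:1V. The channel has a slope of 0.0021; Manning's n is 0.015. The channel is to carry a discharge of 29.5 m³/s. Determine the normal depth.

Manning's equation rearranged: A R^(2/3) = nQ / (1·√S) = 0.015 × 29.5 / (√0.0021) = 9.656.
Trying y = 2.46 m: A R^(2/3) = 15.08 — over.
Trying y = 1.46 m: A R^(2/3) = 3.752 — short.
Trying y = 2.08 m: A R^(2/3) = 9.642 — close enough.

y_n = 2.08 m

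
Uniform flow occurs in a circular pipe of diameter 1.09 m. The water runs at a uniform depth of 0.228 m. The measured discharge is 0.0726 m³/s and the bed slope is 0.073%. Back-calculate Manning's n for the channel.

n = 0.014

For a circular section of diameter D = 1.09 m at depth y = 0.228 m, the central angle is θ = 2 arccos(1 − 2y/D) = 1.9 rad. Then A = (D²/8)(θ − sin θ) = 0.1417 m² and P = Dθ/2 = 1.036 m.
Hydraulic radius R = A/P = 0.1417/1.036 = 0.1368 m.
Rearranging Manning's equation: n = (1/Q) A R^(2/3) S^(1/2) = (1/0.0726) × 0.1417 × 0.1368^(2/3) × √0.00073 = 0.014.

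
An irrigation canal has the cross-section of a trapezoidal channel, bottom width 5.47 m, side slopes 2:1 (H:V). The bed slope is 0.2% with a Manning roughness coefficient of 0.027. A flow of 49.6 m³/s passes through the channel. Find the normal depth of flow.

y_n = 2.3 m

Manning's equation rearranged: A R^(2/3) = nQ / (1·√S) = 0.027 × 49.6 / (√0.002) = 29.95.
At y = 1.91 m: A R^(2/3) = 20.77 — too small.
At y = 2.3 m: A R^(2/3) = 29.94 — ≈ 29.95.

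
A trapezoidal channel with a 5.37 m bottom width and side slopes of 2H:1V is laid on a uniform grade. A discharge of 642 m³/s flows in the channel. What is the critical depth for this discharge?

y_c = 6.12 m

At critical depth, Q² T / (g A³) = 1, i.e. A³/T = Q²/g = 642²/9.81 = 42010.
Try y = 7.55 m: A³/T = 103800 — too large.
Try y = 4.37 m: A³/T = 10260 — too small.
Try y = 6.12 m: A³/T = 41940 — matches.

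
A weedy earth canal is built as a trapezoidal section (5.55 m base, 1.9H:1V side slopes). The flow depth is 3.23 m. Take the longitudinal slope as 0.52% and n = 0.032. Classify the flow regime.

subcritical

With bottom width b = 5.55 m and side slope z = 1.9: A = (b + zy)y = (5.55 + 1.9×3.23)×3.23 = 37.75 m²; P = b + 2y√(1+z²) = 5.55 + 2×3.23×2.147 = 19.42 m.
Hydraulic radius R = A/P = 37.75/19.42 = 1.944 m.
V = (1/n) R^(2/3) √S = (1/0.032) × 1.944^(2/3) × √0.0052 = 3.51 m/s. Hydraulic depth D_h = A/T = 37.75/17.82 = 2.118 m.
Froude number Fr = V/√(g·D_h) = 3.51/√(9.81×2.118) = 0.77, which is less than 1, so the flow is subcritical.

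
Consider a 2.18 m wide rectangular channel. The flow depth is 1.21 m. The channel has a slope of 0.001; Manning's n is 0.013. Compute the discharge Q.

Flow area A = b·y = 2.18 × 1.21 = 2.638 m². Wetted perimeter P = b + 2y = 2.18 + 2×1.21 = 4.6 m.
Hydraulic radius R = A/P = 2.638/4.6 = 0.5734 m.
Manning's equation: Q = (1/n) A R^(2/3) S^(1/2) = (1/0.013) × 2.638 × 0.5734^(2/3) × 0.001^(1/2) = 4.43 m³/s.

Q = 4.43 m³/s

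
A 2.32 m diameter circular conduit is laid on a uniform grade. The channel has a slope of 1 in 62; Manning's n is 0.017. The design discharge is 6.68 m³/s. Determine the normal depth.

y_n = 0.878 m

Manning's equation rearranged: A R^(2/3) = nQ / (1·√S) = 0.017 × 6.68 / (√0.01613) = 0.8942.
At y = 0.669 m: A R^(2/3) = 0.5332 — low.
At y = 0.878 m: A R^(2/3) = 0.8947 — close enough.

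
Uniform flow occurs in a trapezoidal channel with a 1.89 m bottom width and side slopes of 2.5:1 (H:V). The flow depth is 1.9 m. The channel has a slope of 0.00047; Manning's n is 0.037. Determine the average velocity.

With bottom width b = 1.89 m and side slope z = 2.5: A = (b + zy)y = (1.89 + 2.5×1.9)×1.9 = 12.62 m²; P = b + 2y√(1+z²) = 1.89 + 2×1.9×2.693 = 12.12 m.
Hydraulic radius R = A/P = 12.62/12.12 = 1.041 m.
From Manning's equation, V = (1/n) R^(2/3) S^(1/2) = (1/0.037) × 1.041^(2/3) × 0.00047^(1/2) = 0.602 m/s.

V = 0.602 m/s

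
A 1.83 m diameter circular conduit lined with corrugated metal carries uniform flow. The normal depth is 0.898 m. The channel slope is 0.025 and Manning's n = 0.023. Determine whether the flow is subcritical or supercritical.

For a circular section of diameter D = 1.83 m at depth y = 0.898 m, the central angle is θ = 2 arccos(1 − 2y/D) = 3.104 rad. Then A = (D²/8)(θ − sin θ) = 1.284 m² and P = Dθ/2 = 2.841 m.
Hydraulic radius R = A/P = 1.284/2.841 = 0.452 m.
V = (1/n) R^(2/3) √S = (1/0.023) × 0.452^(2/3) × √0.025 = 4.049 m/s. Hydraulic depth D_h = A/T = 1.284/1.83 = 0.7018 m.
Froude number Fr = V/√(g·D_h) = 4.049/√(9.81×0.7018) = 1.54, which is greater than 1, so the flow is supercritical.

supercritical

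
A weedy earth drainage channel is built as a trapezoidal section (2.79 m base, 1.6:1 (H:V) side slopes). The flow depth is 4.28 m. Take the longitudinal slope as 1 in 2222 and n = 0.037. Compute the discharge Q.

Q = 39.7 m³/s

With bottom width b = 2.79 m and side slope z = 1.6: A = (b + zy)y = (2.79 + 1.6×4.28)×4.28 = 41.25 m²; P = b + 2y√(1+z²) = 2.79 + 2×4.28×1.887 = 18.94 m.
Hydraulic radius R = A/P = 41.25/18.94 = 2.178 m.
Manning's equation: Q = (1/n) A R^(2/3) S^(1/2) = (1/0.037) × 41.25 × 2.178^(2/3) × 0.00045^(1/2) = 39.7 m³/s.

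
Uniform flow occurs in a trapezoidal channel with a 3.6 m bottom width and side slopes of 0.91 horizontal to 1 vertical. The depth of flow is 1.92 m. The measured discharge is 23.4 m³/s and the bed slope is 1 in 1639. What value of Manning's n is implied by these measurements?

n = 0.012

With bottom width b = 3.6 m and side slope z = 0.91: A = (b + zy)y = (3.6 + 0.91×1.92)×1.92 = 10.27 m²; P = b + 2y√(1+z²) = 3.6 + 2×1.92×1.352 = 8.792 m.
Hydraulic radius R = A/P = 10.27/8.792 = 1.168 m.
Rearranging Manning's equation: n = (1/Q) A R^(2/3) S^(1/2) = (1/23.4) × 10.27 × 1.168^(2/3) × √0.0006101 = 0.012.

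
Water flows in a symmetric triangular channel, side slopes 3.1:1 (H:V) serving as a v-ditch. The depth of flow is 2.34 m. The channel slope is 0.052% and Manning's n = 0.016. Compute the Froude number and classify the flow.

subcritical

For a triangular section with side slope z = 3.1: A = zy² = 3.1×2.34² = 16.97 m²; P = 2y√(1+z²) = 2×2.34×3.257 = 15.24 m.
Hydraulic radius R = A/P = 16.97/15.24 = 1.113 m.
V = (1/n) R^(2/3) √S = (1/0.016) × 1.113^(2/3) × √0.00052 = 1.531 m/s. Hydraulic depth D_h = A/T = 16.97/14.51 = 1.17 m.
Froude number Fr = V/√(g·D_h) = 1.531/√(9.81×1.17) = 0.452, which is less than 1, so the flow is subcritical.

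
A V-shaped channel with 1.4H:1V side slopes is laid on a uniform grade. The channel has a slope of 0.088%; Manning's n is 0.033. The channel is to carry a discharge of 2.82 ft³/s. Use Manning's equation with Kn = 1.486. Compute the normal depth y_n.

y_n = 1.46 ft

Manning's equation rearranged: A R^(2/3) = nQ / (1.486·√S) = 0.033 × 2.82 / (1.486 × √0.00088) = 2.111.
Trying y = 1.09 ft: A R^(2/3) = 0.9673 — too small.
Trying y = 1.58 ft: A R^(2/3) = 2.603 — too large.
Trying y = 1.46 ft: A R^(2/3) = 2.109 — matches.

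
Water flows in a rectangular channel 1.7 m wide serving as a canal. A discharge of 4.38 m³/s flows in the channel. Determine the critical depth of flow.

For a rectangular channel, critical depth y_c = (q²/g)^(1/3) where q = Q/b = 4.38/1.7 = 2.576 m²/s.
So y_c = (2.576²/9.81)^(1/3) = 0.878 m.

y_c = 0.878 m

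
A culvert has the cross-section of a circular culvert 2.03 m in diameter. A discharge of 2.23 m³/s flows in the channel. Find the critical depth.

At critical depth, Q² T / (g A³) = 1, i.e. A³/T = Q²/g = 2.23²/9.81 = 0.5069.
Try y = 0.871 m: A³/T = 1.163 — over.
Try y = 0.702 m: A³/T = 0.5072 — close enough.

y_c = 0.702 m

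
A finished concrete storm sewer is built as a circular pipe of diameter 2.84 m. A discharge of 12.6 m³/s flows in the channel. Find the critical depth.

At critical depth, Q² T / (g A³) = 1, i.e. A³/T = Q²/g = 12.6²/9.81 = 16.18.
At y = 1.84 m: A³/T = 30.18 — high.
At y = 1.56 m: A³/T = 16.02 — ≈ 16.18.

y_c = 1.56 m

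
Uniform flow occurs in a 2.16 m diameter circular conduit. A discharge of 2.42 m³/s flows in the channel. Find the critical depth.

y_c = 0.719 m

At critical depth, Q² T / (g A³) = 1, i.e. A³/T = Q²/g = 2.42²/9.81 = 0.597.
Try y = 0.91 m: A³/T = 1.479 — over.
Try y = 0.578 m: A³/T = 0.2561 — short.
Try y = 0.719 m: A³/T = 0.597 — close enough.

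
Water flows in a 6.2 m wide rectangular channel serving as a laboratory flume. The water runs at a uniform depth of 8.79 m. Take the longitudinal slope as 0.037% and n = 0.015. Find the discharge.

Flow area A = b·y = 6.2 × 8.79 = 54.5 m². Wetted perimeter P = b + 2y = 6.2 + 2×8.79 = 23.78 m.
Hydraulic radius R = A/P = 54.5/23.78 = 2.292 m.
Manning's equation: Q = (1/n) A R^(2/3) S^(1/2) = (1/0.015) × 54.5 × 2.292^(2/3) × 0.00037^(1/2) = 121 m³/s.

Q = 121 m³/s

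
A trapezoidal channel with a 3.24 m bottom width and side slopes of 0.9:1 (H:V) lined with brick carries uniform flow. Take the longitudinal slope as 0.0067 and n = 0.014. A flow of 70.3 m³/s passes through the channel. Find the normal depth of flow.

Manning's equation rearranged: A R^(2/3) = nQ / (1·√S) = 0.014 × 70.3 / (√0.0067) = 12.02.
At y = 1.5 m: A R^(2/3) = 6.636 — short.
At y = 2.53 m: A R^(2/3) = 17.38 — over.
At y = 2.08 m: A R^(2/3) = 12.03 — close enough.

y_n = 2.08 m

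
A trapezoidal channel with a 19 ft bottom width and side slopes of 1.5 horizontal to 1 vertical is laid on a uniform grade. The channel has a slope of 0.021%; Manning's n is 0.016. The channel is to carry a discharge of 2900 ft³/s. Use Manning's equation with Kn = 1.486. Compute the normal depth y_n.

y_n = 13.7 ft

Manning's equation rearranged: A R^(2/3) = nQ / (1.486·√S) = 0.016 × 2900 / (1.486 × √0.00021) = 2155.
Try y = 10.4 ft: A R^(2/3) = 1236 — short.
Try y = 17.1 ft: A R^(2/3) = 3417 — over.
Try y = 13.7 ft: A R^(2/3) = 2153 — matches.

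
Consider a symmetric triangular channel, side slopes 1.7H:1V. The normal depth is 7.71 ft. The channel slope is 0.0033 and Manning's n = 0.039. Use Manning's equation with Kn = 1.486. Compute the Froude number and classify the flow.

subcritical

For a triangular section with side slope z = 1.7: A = zy² = 1.7×7.71² = 101.1 ft²; P = 2y√(1+z²) = 2×7.71×1.972 = 30.41 ft.
Hydraulic radius R = A/P = 101.1/30.41 = 3.323 ft.
V = (1.486/n) R^(2/3) √S = (1.486/0.039) × 3.323^(2/3) × √0.0033 = 4.874 ft/s. Hydraulic depth D_h = A/T = 101.1/26.21 = 3.855 ft.
Froude number Fr = V/√(g·D_h) = 4.874/√(32.2×3.855) = 0.437, which is less than 1, so the flow is subcritical.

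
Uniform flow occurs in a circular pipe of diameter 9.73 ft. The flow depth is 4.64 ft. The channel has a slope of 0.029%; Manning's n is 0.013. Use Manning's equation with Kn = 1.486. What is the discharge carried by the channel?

Q = 121 ft³/s

For a circular section of diameter D = 9.73 ft at depth y = 4.64 ft, the central angle is θ = 2 arccos(1 − 2y/D) = 3.049 rad. Then A = (D²/8)(θ − sin θ) = 34.99 ft² and P = Dθ/2 = 14.83 ft.
Hydraulic radius R = A/P = 34.99/14.83 = 2.359 ft.
Manning's equation: Q = (1.486/n) A R^(2/3) S^(1/2) = (1.486/0.013) × 34.99 × 2.359^(2/3) × 0.00029^(1/2) = 121 ft³/s.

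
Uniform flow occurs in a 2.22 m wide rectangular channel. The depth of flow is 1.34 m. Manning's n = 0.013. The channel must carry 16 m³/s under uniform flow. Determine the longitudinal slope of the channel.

S = 0.00951

Flow area A = b·y = 2.22 × 1.34 = 2.975 m². Wetted perimeter P = b + 2y = 2.22 + 2×1.34 = 4.9 m.
Hydraulic radius R = A/P = 2.975/4.9 = 0.6071 m.
From Manning's equation, S = [nQ / (1 A R^(2/3))]² = [0.013 × 16 / (1 × 2.975 × 0.6071^(2/3))]² = 0.00951.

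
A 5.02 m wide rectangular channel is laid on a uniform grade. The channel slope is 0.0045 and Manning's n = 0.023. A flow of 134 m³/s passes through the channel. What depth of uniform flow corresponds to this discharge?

Manning's equation rearranged: A R^(2/3) = nQ / (1·√S) = 0.023 × 134 / (√0.0045) = 45.94.
Try y = 4.47 m: A R^(2/3) = 30.79 — too small.
Try y = 7.48 m: A R^(2/3) = 57.18 — too large.
Try y = 6.21 m: A R^(2/3) = 45.92 — ≈ 45.94.

y_n = 6.21 m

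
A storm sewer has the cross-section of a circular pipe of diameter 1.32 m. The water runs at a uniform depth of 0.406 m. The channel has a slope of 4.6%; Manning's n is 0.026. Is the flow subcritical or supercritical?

For a circular section of diameter D = 1.32 m at depth y = 0.406 m, the central angle is θ = 2 arccos(1 − 2y/D) = 2.352 rad. Then A = (D²/8)(θ − sin θ) = 0.3574 m² and P = Dθ/2 = 1.552 m.
Hydraulic radius R = A/P = 0.3574/1.552 = 0.2303 m.
V = (1/n) R^(2/3) √S = (1/0.026) × 0.2303^(2/3) × √0.046 = 3.099 m/s. Hydraulic depth D_h = A/T = 0.3574/1.218 = 0.2934 m.
Froude number Fr = V/√(g·D_h) = 3.099/√(9.81×0.2934) = 1.83, which is greater than 1, so the flow is supercritical.

supercritical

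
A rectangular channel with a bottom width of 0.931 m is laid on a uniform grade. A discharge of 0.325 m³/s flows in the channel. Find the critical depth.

For a rectangular channel, critical depth y_c = (q²/g)^(1/3) where q = Q/b = 0.325/0.931 = 0.3491 m²/s.
So y_c = (0.3491²/9.81)^(1/3) = 0.232 m.

y_c = 0.232 m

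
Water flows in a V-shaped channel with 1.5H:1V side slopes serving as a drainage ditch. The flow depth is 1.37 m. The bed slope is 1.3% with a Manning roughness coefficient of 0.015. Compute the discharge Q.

Q = 14.7 m³/s

For a triangular section with side slope z = 1.5: A = zy² = 1.5×1.37² = 2.815 m²; P = 2y√(1+z²) = 2×1.37×1.803 = 4.94 m.
Hydraulic radius R = A/P = 2.815/4.94 = 0.57 m.
Manning's equation: Q = (1/n) A R^(2/3) S^(1/2) = (1/0.015) × 2.815 × 0.57^(2/3) × 0.013^(1/2) = 14.7 m³/s.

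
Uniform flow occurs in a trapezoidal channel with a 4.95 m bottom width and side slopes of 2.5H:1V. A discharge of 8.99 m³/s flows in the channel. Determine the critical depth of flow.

y_c = 0.622 m

At critical depth, Q² T / (g A³) = 1, i.e. A³/T = Q²/g = 8.99²/9.81 = 8.239.
At y = 0.673 m: A³/T = 10.7 — high.
At y = 0.548 m: A³/T = 5.402 — low.
At y = 0.622 m: A³/T = 8.218 — ≈ 8.239.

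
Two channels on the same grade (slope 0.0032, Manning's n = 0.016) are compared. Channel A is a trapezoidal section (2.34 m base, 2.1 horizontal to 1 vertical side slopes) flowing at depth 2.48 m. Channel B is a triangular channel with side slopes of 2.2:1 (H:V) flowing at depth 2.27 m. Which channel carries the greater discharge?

Channel A: With bottom width b = 2.34 m and side slope z = 2.1: A = (b + zy)y = (2.34 + 2.1×2.48)×2.48 = 18.72 m²; P = b + 2y√(1+z²) = 2.34 + 2×2.48×2.326 = 13.88 m. Hydraulic radius R = A/P = 18.72/13.88 = 1.349 m. Q_A = (1/0.016)·18.72·1.349^(2/3)·√0.0032 = 80.8 m³/s.
Channel B: For a triangular section with side slope z = 2.2: A = zy² = 2.2×2.27² = 11.34 m²; P = 2y√(1+z²) = 2×2.27×2.417 = 10.97 m. Hydraulic radius R = A/P = 11.34/10.97 = 1.033 m. Q_B = (1/0.016)·11.34·1.033^(2/3)·√0.0032 = 40.96 m³/s.
Q_A = 80.8 m³/s vs Q_B = 40.96 m³/s, so channel A carries more.

channel A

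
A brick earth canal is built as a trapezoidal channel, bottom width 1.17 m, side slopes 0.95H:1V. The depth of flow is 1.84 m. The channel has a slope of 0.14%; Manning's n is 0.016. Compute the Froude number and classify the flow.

With bottom width b = 1.17 m and side slope z = 0.95: A = (b + zy)y = (1.17 + 0.95×1.84)×1.84 = 5.369 m²; P = b + 2y√(1+z²) = 1.17 + 2×1.84×1.379 = 6.246 m.
Hydraulic radius R = A/P = 5.369/6.246 = 0.8596 m.
V = (1/n) R^(2/3) √S = (1/0.016) × 0.8596^(2/3) × √0.0014 = 2.114 m/s. Hydraulic depth D_h = A/T = 5.369/4.666 = 1.151 m.
Froude number Fr = V/√(g·D_h) = 2.114/√(9.81×1.151) = 0.629, which is less than 1, so the flow is subcritical.

subcritical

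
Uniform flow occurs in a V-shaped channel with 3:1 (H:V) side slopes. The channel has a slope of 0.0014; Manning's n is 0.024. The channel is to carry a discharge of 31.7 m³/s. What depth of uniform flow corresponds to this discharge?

Manning's equation rearranged: A R^(2/3) = nQ / (1·√S) = 0.024 × 31.7 / (√0.0014) = 20.33.
Try y = 1.71 m: A R^(2/3) = 7.63 — too small.
Try y = 2.47 m: A R^(2/3) = 20.34 — close enough.

y_n = 2.47 m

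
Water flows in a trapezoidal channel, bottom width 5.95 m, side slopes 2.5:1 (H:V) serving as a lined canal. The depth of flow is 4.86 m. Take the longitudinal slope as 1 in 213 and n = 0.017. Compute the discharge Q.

Q = 694 m³/s

With bottom width b = 5.95 m and side slope z = 2.5: A = (b + zy)y = (5.95 + 2.5×4.86)×4.86 = 87.97 m²; P = b + 2y√(1+z²) = 5.95 + 2×4.86×2.693 = 32.12 m.
Hydraulic radius R = A/P = 87.97/32.12 = 2.739 m.
Manning's equation: Q = (1/n) A R^(2/3) S^(1/2) = (1/0.017) × 87.97 × 2.739^(2/3) × 0.004695^(1/2) = 694 m³/s.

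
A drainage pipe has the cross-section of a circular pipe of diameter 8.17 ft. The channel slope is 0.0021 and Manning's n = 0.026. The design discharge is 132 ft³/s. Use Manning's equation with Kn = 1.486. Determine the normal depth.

y_n = 4.55 ft

Manning's equation rearranged: A R^(2/3) = nQ / (1.486·√S) = 0.026 × 132 / (1.486 × √0.0021) = 50.4.
Trying y = 3.25 ft: A R^(2/3) = 28.15 — short.
Trying y = 5.02 ft: A R^(2/3) = 58.78 — over.
Trying y = 4.55 ft: A R^(2/3) = 50.44 — ≈ 50.4.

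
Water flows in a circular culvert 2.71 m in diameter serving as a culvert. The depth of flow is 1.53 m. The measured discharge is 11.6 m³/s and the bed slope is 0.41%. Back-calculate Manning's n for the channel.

n = 0.015

For a circular section of diameter D = 2.71 m at depth y = 1.53 m, the central angle is θ = 2 arccos(1 − 2y/D) = 3.401 rad. Then A = (D²/8)(θ − sin θ) = 3.357 m² and P = Dθ/2 = 4.608 m.
Hydraulic radius R = A/P = 3.357/4.608 = 0.7285 m.
Rearranging Manning's equation: n = (1/Q) A R^(2/3) S^(1/2) = (1/11.6) × 3.357 × 0.7285^(2/3) × √0.0041 = 0.015.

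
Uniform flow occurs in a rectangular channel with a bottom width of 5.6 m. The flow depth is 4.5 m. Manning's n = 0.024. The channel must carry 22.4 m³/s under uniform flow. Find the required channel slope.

S = 0.00022

Flow area A = b·y = 5.6 × 4.5 = 25.2 m². Wetted perimeter P = b + 2y = 5.6 + 2×4.5 = 14.6 m.
Hydraulic radius R = A/P = 25.2/14.6 = 1.726 m.
From Manning's equation, S = [nQ / (1 A R^(2/3))]² = [0.024 × 22.4 / (1 × 25.2 × 1.726^(2/3))]² = 0.00022.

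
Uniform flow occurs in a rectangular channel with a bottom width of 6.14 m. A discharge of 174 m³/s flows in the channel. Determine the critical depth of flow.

y_c = 4.34 m

For a rectangular channel, critical depth y_c = (q²/g)^(1/3) where q = Q/b = 174/6.14 = 28.34 m²/s.
So y_c = (28.34²/9.81)^(1/3) = 4.34 m.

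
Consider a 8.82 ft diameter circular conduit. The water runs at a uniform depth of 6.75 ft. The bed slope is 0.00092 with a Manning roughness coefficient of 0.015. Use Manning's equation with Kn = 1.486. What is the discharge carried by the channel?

Q = 290 ft³/s

For a circular section of diameter D = 8.82 ft at depth y = 6.75 ft, the central angle is θ = 2 arccos(1 − 2y/D) = 4.26 rad. Then A = (D²/8)(θ − sin θ) = 50.17 ft² and P = Dθ/2 = 18.79 ft.
Hydraulic radius R = A/P = 50.17/18.79 = 2.671 ft.
Manning's equation: Q = (1.486/n) A R^(2/3) S^(1/2) = (1.486/0.015) × 50.17 × 2.671^(2/3) × 0.00092^(1/2) = 290 ft³/s.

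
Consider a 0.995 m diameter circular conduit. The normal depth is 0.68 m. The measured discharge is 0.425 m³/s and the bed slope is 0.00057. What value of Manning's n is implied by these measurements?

n = 0.014

For a circular section of diameter D = 0.995 m at depth y = 0.68 m, the central angle is θ = 2 arccos(1 − 2y/D) = 3.893 rad. Then A = (D²/8)(θ − sin θ) = 0.5662 m² and P = Dθ/2 = 1.937 m.
Hydraulic radius R = A/P = 0.5662/1.937 = 0.2924 m.
Rearranging Manning's equation: n = (1/Q) A R^(2/3) S^(1/2) = (1/0.425) × 0.5662 × 0.2924^(2/3) × √0.00057 = 0.014.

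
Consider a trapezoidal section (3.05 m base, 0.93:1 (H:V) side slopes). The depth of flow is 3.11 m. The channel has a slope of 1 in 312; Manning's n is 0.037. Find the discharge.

With bottom width b = 3.05 m and side slope z = 0.93: A = (b + zy)y = (3.05 + 0.93×3.11)×3.11 = 18.48 m²; P = b + 2y√(1+z²) = 3.05 + 2×3.11×1.366 = 11.54 m.
Hydraulic radius R = A/P = 18.48/11.54 = 1.601 m.
Manning's equation: Q = (1/n) A R^(2/3) S^(1/2) = (1/0.037) × 18.48 × 1.601^(2/3) × 0.003205^(1/2) = 38.7 m³/s.

Q = 38.7 m³/s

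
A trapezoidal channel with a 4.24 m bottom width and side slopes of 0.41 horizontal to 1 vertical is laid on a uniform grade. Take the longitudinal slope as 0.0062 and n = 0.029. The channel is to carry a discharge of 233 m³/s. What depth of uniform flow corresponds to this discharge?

Manning's equation rearranged: A R^(2/3) = nQ / (1·√S) = 0.029 × 233 / (√0.0062) = 85.81.
Trying y = 7.64 m: A R^(2/3) = 109.6 — high.
Trying y = 5.47 m: A R^(2/3) = 60.12 — low.
Trying y = 6.68 m: A R^(2/3) = 85.77 — close enough.

y_n = 6.68 m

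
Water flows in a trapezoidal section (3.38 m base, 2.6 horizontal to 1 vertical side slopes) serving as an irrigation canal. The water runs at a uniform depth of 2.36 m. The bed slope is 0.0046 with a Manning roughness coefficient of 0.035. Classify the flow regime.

subcritical

With bottom width b = 3.38 m and side slope z = 2.6: A = (b + zy)y = (3.38 + 2.6×2.36)×2.36 = 22.46 m²; P = b + 2y√(1+z²) = 3.38 + 2×2.36×2.786 = 16.53 m.
Hydraulic radius R = A/P = 22.46/16.53 = 1.359 m.
V = (1/n) R^(2/3) √S = (1/0.035) × 1.359^(2/3) × √0.0046 = 2.377 m/s. Hydraulic depth D_h = A/T = 22.46/15.65 = 1.435 m.
Froude number Fr = V/√(g·D_h) = 2.377/√(9.81×1.435) = 0.634, which is less than 1, so the flow is subcritical.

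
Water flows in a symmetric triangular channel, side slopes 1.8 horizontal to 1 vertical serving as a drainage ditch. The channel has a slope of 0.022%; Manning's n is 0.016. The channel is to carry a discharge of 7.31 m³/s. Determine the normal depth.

y_n = 2.14 m

Manning's equation rearranged: A R^(2/3) = nQ / (1·√S) = 0.016 × 7.31 / (√0.00022) = 7.885.
Try y = 2.49 m: A R^(2/3) = 11.81 — over.
Try y = 1.64 m: A R^(2/3) = 3.878 — short.
Try y = 2.14 m: A R^(2/3) = 7.884 — matches.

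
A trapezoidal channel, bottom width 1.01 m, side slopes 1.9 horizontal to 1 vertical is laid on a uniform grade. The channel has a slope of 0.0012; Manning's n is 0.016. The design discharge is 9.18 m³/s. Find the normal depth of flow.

y_n = 1.41 m

Manning's equation rearranged: A R^(2/3) = nQ / (1·√S) = 0.016 × 9.18 / (√0.0012) = 4.24.
Try y = 1.64 m: A R^(2/3) = 6.026 — too large.
Try y = 1.26 m: A R^(2/3) = 3.278 — too small.
Try y = 1.41 m: A R^(2/3) = 4.241 — matches.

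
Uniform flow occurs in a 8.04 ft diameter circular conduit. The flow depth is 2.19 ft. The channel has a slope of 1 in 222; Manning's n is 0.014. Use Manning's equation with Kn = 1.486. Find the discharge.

For a circular section of diameter D = 8.04 ft at depth y = 2.19 ft, the central angle is θ = 2 arccos(1 − 2y/D) = 2.196 rad. Then A = (D²/8)(θ − sin θ) = 11.2 ft² and P = Dθ/2 = 8.829 ft.
Hydraulic radius R = A/P = 11.2/8.829 = 1.268 ft.
Manning's equation: Q = (1.486/n) A R^(2/3) S^(1/2) = (1.486/0.014) × 11.2 × 1.268^(2/3) × 0.004505^(1/2) = 93.5 ft³/s.

Q = 93.5 ft³/s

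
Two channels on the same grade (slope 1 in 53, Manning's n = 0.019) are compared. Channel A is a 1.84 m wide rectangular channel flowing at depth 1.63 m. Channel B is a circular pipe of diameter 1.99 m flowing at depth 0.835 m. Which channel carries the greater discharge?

channel A

Channel A: Flow area A = b·y = 1.84 × 1.63 = 2.999 m². Wetted perimeter P = b + 2y = 1.84 + 2×1.63 = 5.1 m. Hydraulic radius R = A/P = 2.999/5.1 = 0.5881 m. Q_A = (1/0.019)·2.999·0.5881^(2/3)·√0.01887 = 15.22 m³/s.
Channel B: For a circular section of diameter D = 1.99 m at depth y = 0.835 m, the central angle is θ = 2 arccos(1 − 2y/D) = 2.819 rad. Then A = (D²/8)(θ − sin θ) = 1.238 m² and P = Dθ/2 = 2.804 m. Hydraulic radius R = A/P = 1.238/2.804 = 0.4415 m. Q_B = (1/0.019)·1.238·0.4415^(2/3)·√0.01887 = 5.19 m³/s.
Q_A = 15.22 m³/s vs Q_B = 5.19 m³/s, so channel A carries more.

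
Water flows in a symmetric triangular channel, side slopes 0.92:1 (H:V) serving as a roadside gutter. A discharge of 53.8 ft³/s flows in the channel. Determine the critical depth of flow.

At critical depth, Q² T / (g A³) = 1, i.e. A³/T = Q²/g = 53.8²/32.2 = 89.89.
At y = 3.21 ft: A³/T = 144.2 — high.
At y = 2.58 ft: A³/T = 48.38 — low.
At y = 2.92 ft: A³/T = 89.84 — ≈ 89.89.

y_c = 2.92 ft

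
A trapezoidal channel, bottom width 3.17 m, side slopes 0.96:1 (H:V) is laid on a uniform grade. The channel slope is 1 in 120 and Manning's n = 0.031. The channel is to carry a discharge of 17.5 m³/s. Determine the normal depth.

y_n = 1.41 m

Manning's equation rearranged: A R^(2/3) = nQ / (1·√S) = 0.031 × 17.5 / (√0.008333) = 5.943.
Try y = 1.71 m: A R^(2/3) = 8.446 — over.
Try y = 1.26 m: A R^(2/3) = 4.867 — short.
Try y = 1.41 m: A R^(2/3) = 5.95 — matches.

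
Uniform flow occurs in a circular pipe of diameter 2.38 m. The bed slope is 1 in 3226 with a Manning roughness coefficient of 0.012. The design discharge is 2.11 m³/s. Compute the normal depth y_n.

Manning's equation rearranged: A R^(2/3) = nQ / (1·√S) = 0.012 × 2.11 / (√0.00031) = 1.438.
Trying y = 0.92 m: A R^(2/3) = 0.996 — too small.
Trying y = 1.13 m: A R^(2/3) = 1.44 — matches.

y_n = 1.13 m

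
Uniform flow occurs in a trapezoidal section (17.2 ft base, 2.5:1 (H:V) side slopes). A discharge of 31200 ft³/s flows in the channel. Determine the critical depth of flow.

y_c = 21.8 ft

At critical depth, Q² T / (g A³) = 1, i.e. A³/T = Q²/g = 31200²/32.2 = 30230000.
Try y = 17.3 ft: A³/T = 11030000 — low.
Try y = 27.3 ft: A³/T = 82590000 — high.
Try y = 21.8 ft: A³/T = 30260000 — close enough.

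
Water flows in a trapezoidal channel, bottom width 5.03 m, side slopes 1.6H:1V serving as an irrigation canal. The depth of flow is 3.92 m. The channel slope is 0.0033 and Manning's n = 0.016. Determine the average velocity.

V = 6.14 m/s

With bottom width b = 5.03 m and side slope z = 1.6: A = (b + zy)y = (5.03 + 1.6×3.92)×3.92 = 44.3 m²; P = b + 2y√(1+z²) = 5.03 + 2×3.92×1.887 = 19.82 m.
Hydraulic radius R = A/P = 44.3/19.82 = 2.235 m.
From Manning's equation, V = (1/n) R^(2/3) S^(1/2) = (1/0.016) × 2.235^(2/3) × 0.0033^(1/2) = 6.14 m/s.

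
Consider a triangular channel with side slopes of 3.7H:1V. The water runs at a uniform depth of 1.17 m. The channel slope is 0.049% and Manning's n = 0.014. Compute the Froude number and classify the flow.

subcritical

For a triangular section with side slope z = 3.7: A = zy² = 3.7×1.17² = 5.065 m²; P = 2y√(1+z²) = 2×1.17×3.833 = 8.969 m.
Hydraulic radius R = A/P = 5.065/8.969 = 0.5647 m.
V = (1/n) R^(2/3) √S = (1/0.014) × 0.5647^(2/3) × √0.00049 = 1.08 m/s. Hydraulic depth D_h = A/T = 5.065/8.658 = 0.585 m.
Froude number Fr = V/√(g·D_h) = 1.08/√(9.81×0.585) = 0.451, which is less than 1, so the flow is subcritical.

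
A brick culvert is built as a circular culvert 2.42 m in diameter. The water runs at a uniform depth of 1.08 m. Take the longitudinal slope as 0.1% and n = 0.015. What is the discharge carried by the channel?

For a circular section of diameter D = 2.42 m at depth y = 1.08 m, the central angle is θ = 2 arccos(1 − 2y/D) = 2.926 rad. Then A = (D²/8)(θ − sin θ) = 1.986 m² and P = Dθ/2 = 3.541 m.
Hydraulic radius R = A/P = 1.986/3.541 = 0.5608 m.
Manning's equation: Q = (1/n) A R^(2/3) S^(1/2) = (1/0.015) × 1.986 × 0.5608^(2/3) × 0.001^(1/2) = 2.85 m³/s.

Q = 2.85 m³/s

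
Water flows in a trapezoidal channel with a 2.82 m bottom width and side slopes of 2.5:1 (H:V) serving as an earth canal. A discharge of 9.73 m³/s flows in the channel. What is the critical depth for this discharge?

At critical depth, Q² T / (g A³) = 1, i.e. A³/T = Q²/g = 9.73²/9.81 = 9.651.
At y = 0.686 m: A³/T = 4.818 — low.
At y = 1.03 m: A³/T = 21.53 — high.
At y = 0.831 m: A³/T = 9.665 — matches.

y_c = 0.831 m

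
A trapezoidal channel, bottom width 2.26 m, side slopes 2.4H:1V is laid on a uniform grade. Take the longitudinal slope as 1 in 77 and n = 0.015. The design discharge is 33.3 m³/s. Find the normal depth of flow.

y_n = 1.13 m

Manning's equation rearranged: A R^(2/3) = nQ / (1·√S) = 0.015 × 33.3 / (√0.01299) = 4.383.
Trying y = 1.4 m: A R^(2/3) = 6.92 — high.
Trying y = 0.82 m: A R^(2/3) = 2.275 — low.
Trying y = 1.13 m: A R^(2/3) = 4.389 — close enough.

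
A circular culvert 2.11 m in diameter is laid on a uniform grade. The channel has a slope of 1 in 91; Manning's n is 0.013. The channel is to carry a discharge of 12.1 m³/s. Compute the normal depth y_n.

Manning's equation rearranged: A R^(2/3) = nQ / (1·√S) = 0.013 × 12.1 / (√0.01099) = 1.501.
Try y = 0.945 m: A R^(2/3) = 0.9429 — short.
Try y = 1.54 m: A R^(2/3) = 2.015 — over.
Try y = 1.25 m: A R^(2/3) = 1.504 — matches.

y_n = 1.25 m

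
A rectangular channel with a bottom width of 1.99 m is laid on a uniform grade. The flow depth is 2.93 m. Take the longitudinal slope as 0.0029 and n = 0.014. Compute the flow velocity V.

Flow area A = b·y = 1.99 × 2.93 = 5.831 m². Wetted perimeter P = b + 2y = 1.99 + 2×2.93 = 7.85 m.
Hydraulic radius R = A/P = 5.831/7.85 = 0.7428 m.
From Manning's equation, V = (1/n) R^(2/3) S^(1/2) = (1/0.014) × 0.7428^(2/3) × 0.0029^(1/2) = 3.15 m/s.

V = 3.15 m/s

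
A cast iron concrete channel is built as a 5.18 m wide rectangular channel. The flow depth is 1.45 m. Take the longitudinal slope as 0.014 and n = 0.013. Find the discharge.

Q = 65.1 m³/s

Flow area A = b·y = 5.18 × 1.45 = 7.511 m². Wetted perimeter P = b + 2y = 5.18 + 2×1.45 = 8.08 m.
Hydraulic radius R = A/P = 7.511/8.08 = 0.9296 m.
Manning's equation: Q = (1/n) A R^(2/3) S^(1/2) = (1/0.013) × 7.511 × 0.9296^(2/3) × 0.014^(1/2) = 65.1 m³/s.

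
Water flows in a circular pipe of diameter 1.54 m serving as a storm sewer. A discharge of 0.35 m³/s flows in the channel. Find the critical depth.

At critical depth, Q² T / (g A³) = 1, i.e. A³/T = Q²/g = 0.35²/9.81 = 0.01249.
At y = 0.347 m: A³/T = 0.02414 — high.
At y = 0.25 m: A³/T = 0.006674 — low.
At y = 0.293 m: A³/T = 0.01245 — ≈ 0.01249.

y_c = 0.293 m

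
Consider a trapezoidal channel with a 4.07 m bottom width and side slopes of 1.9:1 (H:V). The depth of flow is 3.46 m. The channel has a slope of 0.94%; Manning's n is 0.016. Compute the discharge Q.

Q = 348 m³/s

With bottom width b = 4.07 m and side slope z = 1.9: A = (b + zy)y = (4.07 + 1.9×3.46)×3.46 = 36.83 m²; P = b + 2y√(1+z²) = 4.07 + 2×3.46×2.147 = 18.93 m.
Hydraulic radius R = A/P = 36.83/18.93 = 1.946 m.
Manning's equation: Q = (1/n) A R^(2/3) S^(1/2) = (1/0.016) × 36.83 × 1.946^(2/3) × 0.0094^(1/2) = 348 m³/s.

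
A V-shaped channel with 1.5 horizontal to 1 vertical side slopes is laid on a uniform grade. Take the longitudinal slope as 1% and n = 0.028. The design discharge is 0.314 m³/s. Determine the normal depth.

Manning's equation rearranged: A R^(2/3) = nQ / (1·√S) = 0.028 × 0.314 / (√0.01) = 0.08792.
Try y = 0.472 m: A R^(2/3) = 0.1129 — over.
Try y = 0.378 m: A R^(2/3) = 0.06244 — short.
Try y = 0.43 m: A R^(2/3) = 0.08805 — ≈ 0.08792.

y_n = 0.43 m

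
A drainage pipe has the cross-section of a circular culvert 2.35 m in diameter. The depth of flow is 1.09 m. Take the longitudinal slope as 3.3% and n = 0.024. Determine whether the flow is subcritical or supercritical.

supercritical

For a circular section of diameter D = 2.35 m at depth y = 1.09 m, the central angle is θ = 2 arccos(1 − 2y/D) = 2.997 rad. Then A = (D²/8)(θ − sin θ) = 1.969 m² and P = Dθ/2 = 3.521 m.
Hydraulic radius R = A/P = 1.969/3.521 = 0.5592 m.
V = (1/n) R^(2/3) √S = (1/0.024) × 0.5592^(2/3) × √0.033 = 5.138 m/s. Hydraulic depth D_h = A/T = 1.969/2.344 = 0.8401 m.
Froude number Fr = V/√(g·D_h) = 5.138/√(9.81×0.8401) = 1.79, which is greater than 1, so the flow is supercritical.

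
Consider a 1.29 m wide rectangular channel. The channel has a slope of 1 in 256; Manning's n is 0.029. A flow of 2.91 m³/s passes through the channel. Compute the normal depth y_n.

y_n = 1.73 m

Manning's equation rearranged: A R^(2/3) = nQ / (1·√S) = 0.029 × 2.91 / (√0.003906) = 1.35.
At y = 1.39 m: A R^(2/3) = 1.038 — low.
At y = 2.02 m: A R^(2/3) = 1.617 — high.
At y = 1.73 m: A R^(2/3) = 1.349 — close enough.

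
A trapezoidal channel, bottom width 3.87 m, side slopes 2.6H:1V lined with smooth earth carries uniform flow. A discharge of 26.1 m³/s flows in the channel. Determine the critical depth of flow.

y_c = 1.26 m

At critical depth, Q² T / (g A³) = 1, i.e. A³/T = Q²/g = 26.1²/9.81 = 69.44.
At y = 0.988 m: A³/T = 28.58 — too small.
At y = 1.54 m: A³/T = 150.1 — too large.
At y = 1.26 m: A³/T = 70.04 — close enough.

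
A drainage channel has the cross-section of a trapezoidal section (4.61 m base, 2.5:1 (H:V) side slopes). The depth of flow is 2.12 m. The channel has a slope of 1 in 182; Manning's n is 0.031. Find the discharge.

With bottom width b = 4.61 m and side slope z = 2.5: A = (b + zy)y = (4.61 + 2.5×2.12)×2.12 = 21.01 m²; P = b + 2y√(1+z²) = 4.61 + 2×2.12×2.693 = 16.03 m.
Hydraulic radius R = A/P = 21.01/16.03 = 1.311 m.
Manning's equation: Q = (1/n) A R^(2/3) S^(1/2) = (1/0.031) × 21.01 × 1.311^(2/3) × 0.005495^(1/2) = 60.2 m³/s.

Q = 60.2 m³/s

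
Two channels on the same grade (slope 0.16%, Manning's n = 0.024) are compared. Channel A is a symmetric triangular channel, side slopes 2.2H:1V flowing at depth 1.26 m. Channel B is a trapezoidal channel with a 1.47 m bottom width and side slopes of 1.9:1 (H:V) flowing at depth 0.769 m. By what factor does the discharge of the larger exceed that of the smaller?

Channel A: For a triangular section with side slope z = 2.2: A = zy² = 2.2×1.26² = 3.493 m²; P = 2y√(1+z²) = 2×1.26×2.417 = 6.09 m. Hydraulic radius R = A/P = 3.493/6.09 = 0.5735 m. Q_A = (1/0.024)·3.493·0.5735^(2/3)·√0.0016 = 4.018 m³/s.
Channel B: With bottom width b = 1.47 m and side slope z = 1.9: A = (b + zy)y = (1.47 + 1.9×0.769)×0.769 = 2.254 m²; P = b + 2y√(1+z²) = 1.47 + 2×0.769×2.147 = 4.772 m. Hydraulic radius R = A/P = 2.254/4.772 = 0.4723 m. Q_B = (1/0.024)·2.254·0.4723^(2/3)·√0.0016 = 2.278 m³/s.
The larger discharge is 4.018 m³/s and the smaller is 2.278 m³/s; the ratio is 1.76.

1.76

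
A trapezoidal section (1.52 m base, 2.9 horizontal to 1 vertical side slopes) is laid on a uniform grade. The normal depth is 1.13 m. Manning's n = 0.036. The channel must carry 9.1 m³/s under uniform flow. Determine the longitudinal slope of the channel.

S = 0.0066

With bottom width b = 1.52 m and side slope z = 2.9: A = (b + zy)y = (1.52 + 2.9×1.13)×1.13 = 5.421 m²; P = b + 2y√(1+z²) = 1.52 + 2×1.13×3.068 = 8.453 m.
Hydraulic radius R = A/P = 5.421/8.453 = 0.6413 m.
From Manning's equation, S = [nQ / (1 A R^(2/3))]² = [0.036 × 9.1 / (1 × 5.421 × 0.6413^(2/3))]² = 0.0066.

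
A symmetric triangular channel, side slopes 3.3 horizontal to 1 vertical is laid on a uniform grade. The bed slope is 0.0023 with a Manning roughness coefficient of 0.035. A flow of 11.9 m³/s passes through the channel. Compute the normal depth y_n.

Manning's equation rearranged: A R^(2/3) = nQ / (1·√S) = 0.035 × 11.9 / (√0.0023) = 8.685.
Trying y = 1.33 m: A R^(2/3) = 4.319 — short.
Trying y = 1.73 m: A R^(2/3) = 8.708 — matches.

y_n = 1.73 m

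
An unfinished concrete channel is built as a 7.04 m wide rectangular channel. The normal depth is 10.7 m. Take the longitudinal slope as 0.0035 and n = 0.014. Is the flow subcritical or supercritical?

Flow area A = b·y = 7.04 × 10.7 = 75.33 m². Wetted perimeter P = b + 2y = 7.04 + 2×10.7 = 28.44 m.
Hydraulic radius R = A/P = 75.33/28.44 = 2.649 m.
V = (1/n) R^(2/3) √S = (1/0.014) × 2.649^(2/3) × √0.0035 = 8.09 m/s. Hydraulic depth D_h = A/T = 75.33/7.04 = 10.7 m.
Froude number Fr = V/√(g·D_h) = 8.09/√(9.81×10.7) = 0.79, which is less than 1, so the flow is subcritical.

subcritical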